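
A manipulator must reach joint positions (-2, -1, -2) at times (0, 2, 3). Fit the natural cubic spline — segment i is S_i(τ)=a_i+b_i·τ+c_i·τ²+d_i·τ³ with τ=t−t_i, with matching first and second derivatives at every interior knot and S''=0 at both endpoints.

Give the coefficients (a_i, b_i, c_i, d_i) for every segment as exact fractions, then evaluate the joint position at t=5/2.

  seg 0: a=-2 b=1 c=0 d=-1/8
  seg 1: a=-1 b=-1/2 c=-3/4 d=1/4
S(5/2) = -45/32

Δ: Δ0=1/2, Δ1=-1
row 1: diag=6, rhs=-9; c'=1/6, d'=-3/2
back: M1=-3/2
M: M0=0, M1=-3/2, M2=0
seg 0: a=-2, c=M0/2=0, d=(M1−M0)/(6·2)=-1/8, b=Δ0−h0·(2M0+M1)/6=1
seg 1: a=-1, c=M1/2=-3/4, d=(M2−M1)/(6·1)=1/4, b=Δ1−h1·(2M1+M2)/6=-1/2
t_q=5/2 → seg 1, τ=1/2; S=-1+-1/2·τ+-3/4·τ²+1/4·τ³=-45/32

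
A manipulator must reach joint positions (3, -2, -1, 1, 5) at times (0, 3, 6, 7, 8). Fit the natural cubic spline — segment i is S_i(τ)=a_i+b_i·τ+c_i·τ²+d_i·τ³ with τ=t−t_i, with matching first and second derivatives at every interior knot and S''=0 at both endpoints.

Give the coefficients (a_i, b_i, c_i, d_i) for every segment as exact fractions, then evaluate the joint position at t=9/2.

Δ: Δ0=-5/3, Δ1=1/3, Δ2=2, Δ3=4
row 1: diag=12, rhs=12; c'=1/4, d'=1
row 2: denom=8−3·1/4=29/4; d'=(10−3·1)/(29/4)=28/29
row 3: denom=4−1·4/29=112/29; d'=(12−1·28/29)/(112/29)=20/7
back: M3=20/7
back: M2=28/29−4/29·20/7=4/7
back: M1=1−1/4·4/7=6/7
M: M0=0, M1=6/7, M2=4/7, M3=20/7, M4=0
seg 0: a=3, c=M0/2=0, d=(M1−M0)/(6·3)=1/21, b=Δ0−h0·(2M0+M1)/6=-44/21
seg 1: a=-2, c=M1/2=3/7, d=(M2−M1)/(6·3)=-1/63, b=Δ1−h1·(2M1+M2)/6=-17/21
seg 2: a=-1, c=M2/2=2/7, d=(M3−M2)/(6·1)=8/21, b=Δ2−h2·(2M2+M3)/6=4/3
seg 3: a=1, c=M3/2=10/7, d=(M4−M3)/(6·1)=-10/21, b=Δ3−h3·(2M3+M4)/6=64/21
t_q=9/2 → seg 1, τ=3/2; S=-2+-17/21·τ+3/7·τ²+-1/63·τ³=-129/56

  seg 0: a=3 b=-44/21 c=0 d=1/21
  seg 1: a=-2 b=-17/21 c=3/7 d=-1/63
  seg 2: a=-1 b=4/3 c=2/7 d=8/21
  seg 3: a=1 b=64/21 c=10/7 d=-10/21
S(9/2) = -129/56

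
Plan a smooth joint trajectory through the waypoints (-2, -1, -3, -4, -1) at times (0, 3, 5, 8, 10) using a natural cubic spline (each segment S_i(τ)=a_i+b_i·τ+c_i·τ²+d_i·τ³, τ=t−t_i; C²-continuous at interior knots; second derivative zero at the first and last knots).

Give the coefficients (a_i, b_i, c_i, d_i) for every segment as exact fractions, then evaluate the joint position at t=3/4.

  seg 0: a=-2 b=661/870 c=0 d=-371/7830
  seg 1: a=-1 b=-226/435 c=-371/870 d=27/290
  seg 2: a=-3 b=-482/435 c=23/174 d=329/7830
  seg 3: a=-4 b=713/870 c=74/145 d=-37/435
S(3/4) = -5383/3712

Δ: Δ0=1/3, Δ1=-1, Δ2=-1/3, Δ3=3/2
row 1: diag=10, rhs=-8; c'=1/5, d'=-4/5
row 2: denom=10−2·1/5=48/5; d'=(4−2·-4/5)/(48/5)=7/12
row 3: denom=10−3·5/16=145/16; d'=(11−3·7/12)/(145/16)=148/145
back: M3=148/145
back: M2=7/12−5/16·148/145=23/87
back: M1=-4/5−1/5·23/87=-371/435
M: M0=0, M1=-371/435, M2=23/87, M3=148/145, M4=0
seg 0: a=-2, c=M0/2=0, d=(M1−M0)/(6·3)=-371/7830, b=Δ0−h0·(2M0+M1)/6=661/870
seg 1: a=-1, c=M1/2=-371/870, d=(M2−M1)/(6·2)=27/290, b=Δ1−h1·(2M1+M2)/6=-226/435
seg 2: a=-3, c=M2/2=23/174, d=(M3−M2)/(6·3)=329/7830, b=Δ2−h2·(2M2+M3)/6=-482/435
seg 3: a=-4, c=M3/2=74/145, d=(M4−M3)/(6·2)=-37/435, b=Δ3−h3·(2M3+M4)/6=713/870
t_q=3/4 → seg 0, τ=3/4; S=-2+661/870·τ+0·τ²+-371/7830·τ³=-5383/3712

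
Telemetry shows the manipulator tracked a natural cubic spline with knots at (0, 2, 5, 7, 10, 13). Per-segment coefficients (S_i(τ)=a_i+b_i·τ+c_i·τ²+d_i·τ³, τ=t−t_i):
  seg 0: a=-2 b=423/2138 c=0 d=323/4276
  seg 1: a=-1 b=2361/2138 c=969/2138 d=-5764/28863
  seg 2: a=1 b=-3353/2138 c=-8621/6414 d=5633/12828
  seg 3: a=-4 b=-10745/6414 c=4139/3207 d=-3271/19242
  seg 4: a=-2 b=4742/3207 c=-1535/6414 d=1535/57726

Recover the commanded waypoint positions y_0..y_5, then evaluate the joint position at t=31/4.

y_0=-2 y_1=-1 y_2=1 y_3=-4 y_4=-2 y_5=1
S(31/4) = -629725/136832

y_0 = S_0(0) = a_0 = -2
y_1 = S_1(0) = a_1 = -1
y_2 = S_2(0) = a_2 = 1
y_3 = S_3(0) = a_3 = -4
y_4 = S_4(0) = a_4 = -2
y_5 = S_4(3) = 1
t_q=31/4 is in segment 3 (τ=3/4); S_3(τ)=-629725/136832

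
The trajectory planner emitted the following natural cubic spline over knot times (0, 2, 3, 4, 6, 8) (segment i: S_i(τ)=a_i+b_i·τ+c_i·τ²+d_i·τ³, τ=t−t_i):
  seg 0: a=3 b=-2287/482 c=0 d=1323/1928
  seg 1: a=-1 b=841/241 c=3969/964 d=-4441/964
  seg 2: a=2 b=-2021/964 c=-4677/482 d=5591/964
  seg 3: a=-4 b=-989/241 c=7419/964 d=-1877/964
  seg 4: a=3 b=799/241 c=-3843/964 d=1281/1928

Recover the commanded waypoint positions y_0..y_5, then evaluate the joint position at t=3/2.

y_0=3 y_1=-1 y_2=2 y_3=-4 y_4=3 y_5=-1
S(3/2) = -27783/15424

y_0 = S_0(0) = a_0 = 3
y_1 = S_1(0) = a_1 = -1
y_2 = S_2(0) = a_2 = 2
y_3 = S_3(0) = a_3 = -4
y_4 = S_4(0) = a_4 = 3
y_5 = S_4(2) = -1
t_q=3/2 is in segment 0 (τ=3/2); S_0(τ)=-27783/15424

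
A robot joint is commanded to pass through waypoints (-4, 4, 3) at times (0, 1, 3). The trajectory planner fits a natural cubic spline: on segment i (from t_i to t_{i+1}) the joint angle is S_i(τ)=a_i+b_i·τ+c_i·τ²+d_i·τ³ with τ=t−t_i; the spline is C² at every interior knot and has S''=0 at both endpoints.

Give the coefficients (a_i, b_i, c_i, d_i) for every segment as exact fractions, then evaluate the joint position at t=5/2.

  seg 0: a=-4 b=113/12 c=0 d=-17/12
  seg 1: a=4 b=31/6 c=-17/4 d=17/24
S(5/2) = 293/64

Δ: Δ0=8, Δ1=-1/2
row 1: diag=6, rhs=-51; c'=1/3, d'=-17/2
back: M1=-17/2
M: M0=0, M1=-17/2, M2=0
seg 0: a=-4, c=M0/2=0, d=(M1−M0)/(6·1)=-17/12, b=Δ0−h0·(2M0+M1)/6=113/12
seg 1: a=4, c=M1/2=-17/4, d=(M2−M1)/(6·2)=17/24, b=Δ1−h1·(2M1+M2)/6=31/6
t_q=5/2 → seg 1, τ=3/2; S=4+31/6·τ+-17/4·τ²+17/24·τ³=293/64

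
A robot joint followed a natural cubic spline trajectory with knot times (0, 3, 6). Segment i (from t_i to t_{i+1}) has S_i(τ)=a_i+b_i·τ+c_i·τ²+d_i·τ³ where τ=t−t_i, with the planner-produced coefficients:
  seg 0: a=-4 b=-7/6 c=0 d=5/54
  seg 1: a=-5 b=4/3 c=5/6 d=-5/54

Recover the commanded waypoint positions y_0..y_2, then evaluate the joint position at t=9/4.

y_0 = S_0(0) = a_0 = -4
y_1 = S_1(0) = a_1 = -5
y_2 = S_1(3) = 4
t_q=9/4 is in segment 0 (τ=9/4); S_0(τ)=-713/128

y_0=-4 y_1=-5 y_2=4
S(9/4) = -713/128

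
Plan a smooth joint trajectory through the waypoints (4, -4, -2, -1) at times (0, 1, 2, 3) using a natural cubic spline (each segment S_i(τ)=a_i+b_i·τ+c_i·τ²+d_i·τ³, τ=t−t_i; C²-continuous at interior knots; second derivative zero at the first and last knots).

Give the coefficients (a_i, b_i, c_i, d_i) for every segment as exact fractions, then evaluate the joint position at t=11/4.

Δ: Δ0=-8, Δ1=2, Δ2=1
row 1: diag=4, rhs=60; c'=1/4, d'=15
row 2: denom=4−1·1/4=15/4; d'=(-6−1·15)/(15/4)=-28/5
back: M2=-28/5
back: M1=15−1/4·-28/5=82/5
M: M0=0, M1=82/5, M2=-28/5, M3=0
seg 0: a=4, c=M0/2=0, d=(M1−M0)/(6·1)=41/15, b=Δ0−h0·(2M0+M1)/6=-161/15
seg 1: a=-4, c=M1/2=41/5, d=(M2−M1)/(6·1)=-11/3, b=Δ1−h1·(2M1+M2)/6=-38/15
seg 2: a=-2, c=M2/2=-14/5, d=(M3−M2)/(6·1)=14/15, b=Δ2−h2·(2M2+M3)/6=43/15
t_q=11/4 → seg 2, τ=3/4; S=-2+43/15·τ+-14/5·τ²+14/15·τ³=-33/32

  seg 0: a=4 b=-161/15 c=0 d=41/15
  seg 1: a=-4 b=-38/15 c=41/5 d=-11/3
  seg 2: a=-2 b=43/15 c=-14/5 d=14/15
S(11/4) = -33/32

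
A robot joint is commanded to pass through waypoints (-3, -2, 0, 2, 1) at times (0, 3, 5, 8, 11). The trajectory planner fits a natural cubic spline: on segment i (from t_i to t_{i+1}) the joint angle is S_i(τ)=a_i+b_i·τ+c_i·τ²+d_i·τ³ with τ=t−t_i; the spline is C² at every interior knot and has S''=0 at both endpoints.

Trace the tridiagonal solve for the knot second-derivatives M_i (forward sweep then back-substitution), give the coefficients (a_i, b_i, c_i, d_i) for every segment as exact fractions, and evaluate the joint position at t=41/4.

Δ: Δ0=1/3, Δ1=1, Δ2=2/3, Δ3=-1/3
row 1: diag=10, rhs=4; c'=1/5, d'=2/5
row 2: denom=10−2·1/5=48/5; d'=(-2−2·2/5)/(48/5)=-7/24
row 3: denom=12−3·5/16=177/16; d'=(-6−3·-7/24)/(177/16)=-82/177
back: M3=-82/177
back: M2=-7/24−5/16·-82/177=-26/177
back: M1=2/5−1/5·-26/177=76/177
M: M0=0, M1=76/177, M2=-26/177, M3=-82/177, M4=0
seg 0: a=-3, c=M0/2=0, d=(M1−M0)/(6·3)=38/1593, b=Δ0−h0·(2M0+M1)/6=7/59
seg 1: a=-2, c=M1/2=38/177, d=(M2−M1)/(6·2)=-17/354, b=Δ1−h1·(2M1+M2)/6=45/59
seg 2: a=0, c=M2/2=-13/177, d=(M3−M2)/(6·3)=-28/1593, b=Δ2−h2·(2M2+M3)/6=185/177
seg 3: a=2, c=M3/2=-41/177, d=(M4−M3)/(6·3)=41/1593, b=Δ3−h3·(2M3+M4)/6=23/177
t_q=41/4 → seg 3, τ=9/4; S=2+23/177·τ+-41/177·τ²+41/1593·τ³=5335/3776

  seg 0: a=-3 b=7/59 c=0 d=38/1593
  seg 1: a=-2 b=45/59 c=38/177 d=-17/354
  seg 2: a=0 b=185/177 c=-13/177 d=-28/1593
  seg 3: a=2 b=23/177 c=-41/177 d=41/1593
S(41/4) = 5335/3776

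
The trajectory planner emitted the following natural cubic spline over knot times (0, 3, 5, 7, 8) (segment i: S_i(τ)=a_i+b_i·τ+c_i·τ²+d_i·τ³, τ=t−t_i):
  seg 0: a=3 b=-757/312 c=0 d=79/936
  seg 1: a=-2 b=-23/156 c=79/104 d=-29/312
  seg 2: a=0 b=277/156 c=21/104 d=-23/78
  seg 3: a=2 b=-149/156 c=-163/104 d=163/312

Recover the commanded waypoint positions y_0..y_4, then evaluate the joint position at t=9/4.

y_0=3 y_1=-2 y_2=0 y_3=2 y_4=0
S(9/4) = -9969/6656

y_0 = S_0(0) = a_0 = 3
y_1 = S_1(0) = a_1 = -2
y_2 = S_2(0) = a_2 = 0
y_3 = S_3(0) = a_3 = 2
y_4 = S_3(1) = 0
t_q=9/4 is in segment 0 (τ=9/4); S_0(τ)=-9969/6656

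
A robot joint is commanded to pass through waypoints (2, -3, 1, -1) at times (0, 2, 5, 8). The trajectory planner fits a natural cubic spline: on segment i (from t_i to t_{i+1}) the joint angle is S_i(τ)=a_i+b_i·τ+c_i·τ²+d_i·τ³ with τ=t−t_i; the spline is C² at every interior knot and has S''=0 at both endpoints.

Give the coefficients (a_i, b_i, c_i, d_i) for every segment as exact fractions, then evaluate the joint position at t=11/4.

  seg 0: a=2 b=-763/222 c=0 d=26/111
  seg 1: a=-3 b=-139/222 c=52/37 d=-167/666
  seg 2: a=1 b=115/111 c=-63/74 d=7/74
S(11/4) = -13189/4736

Δ: Δ0=-5/2, Δ1=4/3, Δ2=-2/3
row 1: diag=10, rhs=23; c'=3/10, d'=23/10
row 2: denom=12−3·3/10=111/10; d'=(-12−3·23/10)/(111/10)=-63/37
back: M2=-63/37
back: M1=23/10−3/10·-63/37=104/37
M: M0=0, M1=104/37, M2=-63/37, M3=0
seg 0: a=2, c=M0/2=0, d=(M1−M0)/(6·2)=26/111, b=Δ0−h0·(2M0+M1)/6=-763/222
seg 1: a=-3, c=M1/2=52/37, d=(M2−M1)/(6·3)=-167/666, b=Δ1−h1·(2M1+M2)/6=-139/222
seg 2: a=1, c=M2/2=-63/74, d=(M3−M2)/(6·3)=7/74, b=Δ2−h2·(2M2+M3)/6=115/111
t_q=11/4 → seg 1, τ=3/4; S=-3+-139/222·τ+52/37·τ²+-167/666·τ³=-13189/4736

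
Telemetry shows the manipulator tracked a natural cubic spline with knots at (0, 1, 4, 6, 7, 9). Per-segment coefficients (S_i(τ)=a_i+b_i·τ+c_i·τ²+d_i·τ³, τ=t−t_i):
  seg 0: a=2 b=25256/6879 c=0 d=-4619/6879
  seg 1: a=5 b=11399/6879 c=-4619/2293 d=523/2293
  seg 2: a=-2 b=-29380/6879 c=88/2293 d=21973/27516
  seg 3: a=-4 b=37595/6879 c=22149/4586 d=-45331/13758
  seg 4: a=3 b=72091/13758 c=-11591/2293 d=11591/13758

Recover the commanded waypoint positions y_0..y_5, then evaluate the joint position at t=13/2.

y_0 = S_0(0) = a_0 = 2
y_1 = S_1(0) = a_1 = 5
y_2 = S_2(0) = a_2 = -2
y_3 = S_3(0) = a_3 = -4
y_4 = S_4(0) = a_4 = 3
y_5 = S_4(2) = 0
t_q=13/2 is in segment 3 (τ=1/2); S_3(τ)=-17311/36688

y_0=2 y_1=5 y_2=-2 y_3=-4 y_4=3 y_5=0
S(13/2) = -17311/36688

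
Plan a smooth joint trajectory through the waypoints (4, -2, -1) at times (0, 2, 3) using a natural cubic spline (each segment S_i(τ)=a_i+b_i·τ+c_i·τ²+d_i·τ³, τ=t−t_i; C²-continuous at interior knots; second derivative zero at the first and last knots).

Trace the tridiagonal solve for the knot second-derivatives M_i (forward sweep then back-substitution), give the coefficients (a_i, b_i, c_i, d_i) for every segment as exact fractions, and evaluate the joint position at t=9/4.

  seg 0: a=4 b=-13/3 c=0 d=1/3
  seg 1: a=-2 b=-1/3 c=2 d=-2/3
S(9/4) = -63/32

Δ: Δ0=-3, Δ1=1
row 1: diag=6, rhs=24; c'=1/6, d'=4
back: M1=4
M: M0=0, M1=4, M2=0
seg 0: a=4, c=M0/2=0, d=(M1−M0)/(6·2)=1/3, b=Δ0−h0·(2M0+M1)/6=-13/3
seg 1: a=-2, c=M1/2=2, d=(M2−M1)/(6·1)=-2/3, b=Δ1−h1·(2M1+M2)/6=-1/3
t_q=9/4 → seg 1, τ=1/4; S=-2+-1/3·τ+2·τ²+-2/3·τ³=-63/32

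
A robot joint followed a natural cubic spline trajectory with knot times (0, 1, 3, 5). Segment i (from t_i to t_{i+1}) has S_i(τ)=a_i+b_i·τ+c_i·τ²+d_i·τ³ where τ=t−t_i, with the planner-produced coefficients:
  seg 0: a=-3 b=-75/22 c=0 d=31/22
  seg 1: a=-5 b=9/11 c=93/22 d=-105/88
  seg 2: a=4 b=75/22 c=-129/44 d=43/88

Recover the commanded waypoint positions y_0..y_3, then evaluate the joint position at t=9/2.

y_0=-3 y_1=-5 y_2=4 y_3=3
S(9/2) = 2933/704

y_0 = S_0(0) = a_0 = -3
y_1 = S_1(0) = a_1 = -5
y_2 = S_2(0) = a_2 = 4
y_3 = S_2(2) = 3
t_q=9/2 is in segment 2 (τ=3/2); S_2(τ)=2933/704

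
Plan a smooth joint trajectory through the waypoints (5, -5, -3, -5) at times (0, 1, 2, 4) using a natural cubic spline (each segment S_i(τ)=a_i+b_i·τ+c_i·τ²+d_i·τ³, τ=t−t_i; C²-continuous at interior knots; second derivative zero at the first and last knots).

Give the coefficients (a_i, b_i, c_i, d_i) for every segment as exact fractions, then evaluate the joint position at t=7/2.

  seg 0: a=5 b=-305/23 c=0 d=75/23
  seg 1: a=-5 b=-80/23 c=225/23 d=-99/23
  seg 2: a=-3 b=73/23 c=-72/23 d=12/23
S(7/2) = -81/23

Δ: Δ0=-10, Δ1=2, Δ2=-1
row 1: diag=4, rhs=72; c'=1/4, d'=18
row 2: denom=6−1·1/4=23/4; d'=(-18−1·18)/(23/4)=-144/23
back: M2=-144/23
back: M1=18−1/4·-144/23=450/23
M: M0=0, M1=450/23, M2=-144/23, M3=0
seg 0: a=5, c=M0/2=0, d=(M1−M0)/(6·1)=75/23, b=Δ0−h0·(2M0+M1)/6=-305/23
seg 1: a=-5, c=M1/2=225/23, d=(M2−M1)/(6·1)=-99/23, b=Δ1−h1·(2M1+M2)/6=-80/23
seg 2: a=-3, c=M2/2=-72/23, d=(M3−M2)/(6·2)=12/23, b=Δ2−h2·(2M2+M3)/6=73/23
t_q=7/2 → seg 2, τ=3/2; S=-3+73/23·τ+-72/23·τ²+12/23·τ³=-81/23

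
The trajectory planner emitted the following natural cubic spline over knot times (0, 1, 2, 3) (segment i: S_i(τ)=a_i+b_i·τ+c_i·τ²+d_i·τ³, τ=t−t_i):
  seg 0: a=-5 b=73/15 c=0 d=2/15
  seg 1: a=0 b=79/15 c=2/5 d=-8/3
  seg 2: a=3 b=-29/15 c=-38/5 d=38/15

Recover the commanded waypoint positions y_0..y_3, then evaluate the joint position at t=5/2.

y_0 = S_0(0) = a_0 = -5
y_1 = S_1(0) = a_1 = 0
y_2 = S_2(0) = a_2 = 3
y_3 = S_2(1) = -4
t_q=5/2 is in segment 2 (τ=1/2); S_2(τ)=9/20

y_0=-5 y_1=0 y_2=3 y_3=-4
S(5/2) = 9/20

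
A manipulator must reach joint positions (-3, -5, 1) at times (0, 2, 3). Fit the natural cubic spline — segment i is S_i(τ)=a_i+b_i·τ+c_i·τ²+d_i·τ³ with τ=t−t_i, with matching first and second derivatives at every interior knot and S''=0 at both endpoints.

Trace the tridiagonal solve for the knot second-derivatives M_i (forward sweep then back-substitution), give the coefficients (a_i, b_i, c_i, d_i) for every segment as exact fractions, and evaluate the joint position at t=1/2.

Δ: Δ0=-1, Δ1=6
row 1: diag=6, rhs=42; c'=1/6, d'=7
back: M1=7
M: M0=0, M1=7, M2=0
seg 0: a=-3, c=M0/2=0, d=(M1−M0)/(6·2)=7/12, b=Δ0−h0·(2M0+M1)/6=-10/3
seg 1: a=-5, c=M1/2=7/2, d=(M2−M1)/(6·1)=-7/6, b=Δ1−h1·(2M1+M2)/6=11/3
t_q=1/2 → seg 0, τ=1/2; S=-3+-10/3·τ+0·τ²+7/12·τ³=-147/32

  seg 0: a=-3 b=-10/3 c=0 d=7/12
  seg 1: a=-5 b=11/3 c=7/2 d=-7/6
S(1/2) = -147/32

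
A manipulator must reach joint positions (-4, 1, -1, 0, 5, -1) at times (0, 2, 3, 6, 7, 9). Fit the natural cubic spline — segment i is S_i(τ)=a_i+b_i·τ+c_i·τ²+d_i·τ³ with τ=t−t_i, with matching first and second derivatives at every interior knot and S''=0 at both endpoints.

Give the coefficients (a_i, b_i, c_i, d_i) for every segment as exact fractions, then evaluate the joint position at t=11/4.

Δ: Δ0=5/2, Δ1=-2, Δ2=1/3, Δ3=5, Δ4=-3
row 1: diag=6, rhs=-27; c'=1/6, d'=-9/2
row 2: denom=8−1·1/6=47/6; d'=(14−1·-9/2)/(47/6)=111/47
row 3: denom=8−3·18/47=322/47; d'=(28−3·111/47)/(322/47)=983/322
row 4: denom=6−1·47/322=1885/322; d'=(-48−1·983/322)/(1885/322)=-16439/1885
back: M4=-16439/1885
back: M3=983/322−47/322·-16439/1885=8154/1885
back: M2=111/47−18/47·8154/1885=1329/1885
back: M1=-9/2−1/6·1329/1885=-8704/1885
M: M0=0, M1=-8704/1885, M2=1329/1885, M3=8154/1885, M4=-16439/1885, M5=0
seg 0: a=-4, c=M0/2=0, d=(M1−M0)/(6·2)=-2176/5655, b=Δ0−h0·(2M0+M1)/6=45683/11310
seg 1: a=1, c=M1/2=-4352/1885, d=(M2−M1)/(6·1)=10033/11310, b=Δ1−h1·(2M1+M2)/6=-6541/11310
seg 2: a=-1, c=M2/2=1329/3770, d=(M3−M2)/(6·3)=35/174, b=Δ2−h2·(2M2+M3)/6=-14333/5655
seg 3: a=0, c=M3/2=4077/1885, d=(M4−M3)/(6·1)=-24593/11310, b=Δ3−h3·(2M3+M4)/6=56681/11310
seg 4: a=5, c=M4/2=-16439/3770, d=(M5−M4)/(6·2)=16439/22620, b=Δ4−h4·(2M4+M5)/6=15913/5655
t_q=11/4 → seg 1, τ=3/4; S=1+-6541/11310·τ+-4352/1885·τ²+10033/11310·τ³=-86423/241280

  seg 0: a=-4 b=45683/11310 c=0 d=-2176/5655
  seg 1: a=1 b=-6541/11310 c=-4352/1885 d=10033/11310
  seg 2: a=-1 b=-14333/5655 c=1329/3770 d=35/174
  seg 3: a=0 b=56681/11310 c=4077/1885 d=-24593/11310
  seg 4: a=5 b=15913/5655 c=-16439/3770 d=16439/22620
S(11/4) = -86423/241280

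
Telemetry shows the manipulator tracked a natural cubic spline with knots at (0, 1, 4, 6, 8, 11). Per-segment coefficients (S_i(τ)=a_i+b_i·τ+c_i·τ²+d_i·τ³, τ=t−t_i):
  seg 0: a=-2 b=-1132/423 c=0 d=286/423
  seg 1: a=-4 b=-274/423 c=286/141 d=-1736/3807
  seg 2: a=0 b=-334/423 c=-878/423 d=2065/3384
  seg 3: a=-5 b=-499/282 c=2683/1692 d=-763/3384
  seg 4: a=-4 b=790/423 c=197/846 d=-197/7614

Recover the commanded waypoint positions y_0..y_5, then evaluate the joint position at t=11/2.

y_0=-2 y_1=-4 y_2=0 y_3=-5 y_4=-4 y_5=3
S(11/2) = -34247/9024

y_0 = S_0(0) = a_0 = -2
y_1 = S_1(0) = a_1 = -4
y_2 = S_2(0) = a_2 = 0
y_3 = S_3(0) = a_3 = -5
y_4 = S_4(0) = a_4 = -4
y_5 = S_4(3) = 3
t_q=11/2 is in segment 2 (τ=3/2); S_2(τ)=-34247/9024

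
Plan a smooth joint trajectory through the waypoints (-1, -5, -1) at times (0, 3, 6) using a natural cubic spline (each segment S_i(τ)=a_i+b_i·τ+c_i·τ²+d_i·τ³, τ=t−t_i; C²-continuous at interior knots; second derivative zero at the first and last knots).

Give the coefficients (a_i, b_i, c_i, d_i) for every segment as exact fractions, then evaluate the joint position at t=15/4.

  seg 0: a=-1 b=-2 c=0 d=2/27
  seg 1: a=-5 b=0 c=2/3 d=-2/27
S(15/4) = -149/32

Δ: Δ0=-4/3, Δ1=4/3
row 1: diag=12, rhs=16; c'=1/4, d'=4/3
back: M1=4/3
M: M0=0, M1=4/3, M2=0
seg 0: a=-1, c=M0/2=0, d=(M1−M0)/(6·3)=2/27, b=Δ0−h0·(2M0+M1)/6=-2
seg 1: a=-5, c=M1/2=2/3, d=(M2−M1)/(6·3)=-2/27, b=Δ1−h1·(2M1+M2)/6=0
t_q=15/4 → seg 1, τ=3/4; S=-5+0·τ+2/3·τ²+-2/27·τ³=-149/32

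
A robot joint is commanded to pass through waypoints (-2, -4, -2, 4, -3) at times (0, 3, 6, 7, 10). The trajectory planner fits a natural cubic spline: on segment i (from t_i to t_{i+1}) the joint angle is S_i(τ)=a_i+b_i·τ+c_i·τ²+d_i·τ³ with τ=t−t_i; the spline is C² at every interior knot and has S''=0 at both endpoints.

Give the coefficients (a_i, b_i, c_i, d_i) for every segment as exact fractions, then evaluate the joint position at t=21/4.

  seg 0: a=-2 b=-83/228 c=0 d=-23/684
  seg 1: a=-4 b=-145/114 c=-23/76 d=649/2052
  seg 2: a=-2 b=1243/228 c=145/57 d=-455/228
  seg 3: a=4 b=173/38 c=-785/228 d=785/2052
S(21/4) = -23305/4864

Δ: Δ0=-2/3, Δ1=2/3, Δ2=6, Δ3=-7/3
row 1: diag=12, rhs=8; c'=1/4, d'=2/3
row 2: denom=8−3·1/4=29/4; d'=(32−3·2/3)/(29/4)=120/29
row 3: denom=8−1·4/29=228/29; d'=(-50−1·120/29)/(228/29)=-785/114
back: M3=-785/114
back: M2=120/29−4/29·-785/114=290/57
back: M1=2/3−1/4·290/57=-23/38
M: M0=0, M1=-23/38, M2=290/57, M3=-785/114, M4=0
seg 0: a=-2, c=M0/2=0, d=(M1−M0)/(6·3)=-23/684, b=Δ0−h0·(2M0+M1)/6=-83/228
seg 1: a=-4, c=M1/2=-23/76, d=(M2−M1)/(6·3)=649/2052, b=Δ1−h1·(2M1+M2)/6=-145/114
seg 2: a=-2, c=M2/2=145/57, d=(M3−M2)/(6·1)=-455/228, b=Δ2−h2·(2M2+M3)/6=1243/228
seg 3: a=4, c=M3/2=-785/228, d=(M4−M3)/(6·3)=785/2052, b=Δ3−h3·(2M3+M4)/6=173/38
t_q=21/4 → seg 1, τ=9/4; S=-4+-145/114·τ+-23/76·τ²+649/2052·τ³=-23305/4864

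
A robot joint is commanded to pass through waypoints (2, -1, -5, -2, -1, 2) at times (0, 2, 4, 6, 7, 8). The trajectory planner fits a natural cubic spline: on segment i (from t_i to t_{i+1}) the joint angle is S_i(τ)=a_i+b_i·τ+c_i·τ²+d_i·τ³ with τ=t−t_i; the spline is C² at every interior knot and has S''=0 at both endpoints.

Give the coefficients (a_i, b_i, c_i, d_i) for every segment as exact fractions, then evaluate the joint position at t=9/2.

Δ: Δ0=-3/2, Δ1=-2, Δ2=3/2, Δ3=1, Δ4=3
row 1: diag=8, rhs=-3; c'=1/4, d'=-3/8
row 2: denom=8−2·1/4=15/2; d'=(21−2·-3/8)/(15/2)=29/10
row 3: denom=6−2·4/15=82/15; d'=(-3−2·29/10)/(82/15)=-66/41
row 4: denom=4−1·15/82=313/82; d'=(12−1·-66/41)/(313/82)=1116/313
back: M4=1116/313
back: M3=-66/41−15/82·1116/313=-708/313
back: M2=29/10−4/15·-708/313=2193/626
back: M1=-3/8−1/4·2193/626=-783/626
M: M0=0, M1=-783/626, M2=2193/626, M3=-708/313, M4=1116/313, M5=0
seg 0: a=2, c=M0/2=0, d=(M1−M0)/(6·2)=-261/2504, b=Δ0−h0·(2M0+M1)/6=-339/313
seg 1: a=-1, c=M1/2=-783/1252, d=(M2−M1)/(6·2)=124/313, b=Δ1−h1·(2M1+M2)/6=-1461/626
seg 2: a=-5, c=M2/2=2193/1252, d=(M3−M2)/(6·2)=-1203/2504, b=Δ2−h2·(2M2+M3)/6=-51/626
seg 3: a=-2, c=M3/2=-354/313, d=(M4−M3)/(6·1)=304/313, b=Δ3−h3·(2M3+M4)/6=363/313
seg 4: a=-1, c=M4/2=558/313, d=(M5−M4)/(6·1)=-186/313, b=Δ4−h4·(2M4+M5)/6=567/313
t_q=9/2 → seg 2, τ=1/2; S=-5+-51/626·τ+2193/1252·τ²+-1203/2504·τ³=-93407/20032

  seg 0: a=2 b=-339/313 c=0 d=-261/2504
  seg 1: a=-1 b=-1461/626 c=-783/1252 d=124/313
  seg 2: a=-5 b=-51/626 c=2193/1252 d=-1203/2504
  seg 3: a=-2 b=363/313 c=-354/313 d=304/313
  seg 4: a=-1 b=567/313 c=558/313 d=-186/313
S(9/2) = -93407/20032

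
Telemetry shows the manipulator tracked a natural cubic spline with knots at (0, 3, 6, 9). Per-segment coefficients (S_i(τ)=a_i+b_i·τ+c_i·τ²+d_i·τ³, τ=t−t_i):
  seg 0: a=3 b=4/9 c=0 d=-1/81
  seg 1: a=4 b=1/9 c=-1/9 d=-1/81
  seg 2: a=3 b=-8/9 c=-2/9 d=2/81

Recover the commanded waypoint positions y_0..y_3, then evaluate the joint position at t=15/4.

y_0=3 y_1=4 y_2=3 y_3=-1
S(15/4) = 257/64

y_0 = S_0(0) = a_0 = 3
y_1 = S_1(0) = a_1 = 4
y_2 = S_2(0) = a_2 = 3
y_3 = S_2(3) = -1
t_q=15/4 is in segment 1 (τ=3/4); S_1(τ)=257/64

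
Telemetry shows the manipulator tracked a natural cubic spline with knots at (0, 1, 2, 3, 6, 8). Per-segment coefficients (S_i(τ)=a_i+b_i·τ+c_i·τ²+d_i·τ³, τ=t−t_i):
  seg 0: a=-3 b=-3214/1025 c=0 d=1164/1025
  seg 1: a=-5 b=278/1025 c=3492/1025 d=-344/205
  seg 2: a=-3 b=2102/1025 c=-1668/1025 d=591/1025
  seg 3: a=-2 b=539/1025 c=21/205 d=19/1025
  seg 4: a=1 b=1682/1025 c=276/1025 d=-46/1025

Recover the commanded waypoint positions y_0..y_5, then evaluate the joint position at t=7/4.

y_0 = S_0(0) = a_0 = -3
y_1 = S_1(0) = a_1 = -5
y_2 = S_2(0) = a_2 = -3
y_3 = S_3(0) = a_3 = -2
y_4 = S_4(0) = a_4 = 1
y_5 = S_4(2) = 5
t_q=7/4 is in segment 1 (τ=3/4); S_1(τ)=-29423/8200

y_0=-3 y_1=-5 y_2=-3 y_3=-2 y_4=1 y_5=5
S(7/4) = -29423/8200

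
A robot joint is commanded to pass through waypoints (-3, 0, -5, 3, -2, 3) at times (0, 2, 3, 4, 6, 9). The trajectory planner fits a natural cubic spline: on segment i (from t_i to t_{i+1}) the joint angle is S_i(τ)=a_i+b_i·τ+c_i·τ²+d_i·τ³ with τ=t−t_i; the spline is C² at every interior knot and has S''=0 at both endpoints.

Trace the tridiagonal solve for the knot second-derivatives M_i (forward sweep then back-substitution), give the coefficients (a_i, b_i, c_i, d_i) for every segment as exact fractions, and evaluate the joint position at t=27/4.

  seg 0: a=-3 b=4730/921 c=0 d=-6697/7368
  seg 1: a=0 b=-10631/1842 c=-6697/1228 d=22933/3684
  seg 2: a=-5 b=7355/3684 c=4059/307 d=-26591/3684
  seg 3: a=3 b=12499/1842 c=-10355/1228 d=13961/7368
  seg 4: a=-2 b=-3874/921 c=1803/614 d=-601/1842
S(27/4) = -143061/39296

Δ: Δ0=3/2, Δ1=-5, Δ2=8, Δ3=-5/2, Δ4=5/3
row 1: diag=6, rhs=-39; c'=1/6, d'=-13/2
row 2: denom=4−1·1/6=23/6; d'=(78−1·-13/2)/(23/6)=507/23
row 3: denom=6−1·6/23=132/23; d'=(-63−1·507/23)/(132/23)=-163/11
row 4: denom=10−2·23/66=307/33; d'=(25−2·-163/11)/(307/33)=1803/307
back: M4=1803/307
back: M3=-163/11−23/66·1803/307=-10355/614
back: M2=507/23−6/23·-10355/614=8118/307
back: M1=-13/2−1/6·8118/307=-6697/614
M: M0=0, M1=-6697/614, M2=8118/307, M3=-10355/614, M4=1803/307, M5=0
seg 0: a=-3, c=M0/2=0, d=(M1−M0)/(6·2)=-6697/7368, b=Δ0−h0·(2M0+M1)/6=4730/921
seg 1: a=0, c=M1/2=-6697/1228, d=(M2−M1)/(6·1)=22933/3684, b=Δ1−h1·(2M1+M2)/6=-10631/1842
seg 2: a=-5, c=M2/2=4059/307, d=(M3−M2)/(6·1)=-26591/3684, b=Δ2−h2·(2M2+M3)/6=7355/3684
seg 3: a=3, c=M3/2=-10355/1228, d=(M4−M3)/(6·2)=13961/7368, b=Δ3−h3·(2M3+M4)/6=12499/1842
seg 4: a=-2, c=M4/2=1803/614, d=(M5−M4)/(6·3)=-601/1842, b=Δ4−h4·(2M4+M5)/6=-3874/921
t_q=27/4 → seg 4, τ=3/4; S=-2+-3874/921·τ+1803/614·τ²+-601/1842·τ³=-143061/39296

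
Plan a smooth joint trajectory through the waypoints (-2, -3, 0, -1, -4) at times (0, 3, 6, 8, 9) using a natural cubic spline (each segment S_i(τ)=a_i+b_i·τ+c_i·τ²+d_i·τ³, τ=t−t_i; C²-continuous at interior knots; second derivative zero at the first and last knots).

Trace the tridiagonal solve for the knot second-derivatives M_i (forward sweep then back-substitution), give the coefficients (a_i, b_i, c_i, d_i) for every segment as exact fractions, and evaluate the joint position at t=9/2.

Δ: Δ0=-1/3, Δ1=1, Δ2=-1/2, Δ3=-3
row 1: diag=12, rhs=8; c'=1/4, d'=2/3
row 2: denom=10−3·1/4=37/4; d'=(-9−3·2/3)/(37/4)=-44/37
row 3: denom=6−2·8/37=206/37; d'=(-15−2·-44/37)/(206/37)=-467/206
back: M3=-467/206
back: M2=-44/37−8/37·-467/206=-72/103
back: M1=2/3−1/4·-72/103=260/309
M: M0=0, M1=260/309, M2=-72/103, M3=-467/206, M4=0
seg 0: a=-2, c=M0/2=0, d=(M1−M0)/(6·3)=130/2781, b=Δ0−h0·(2M0+M1)/6=-233/309
seg 1: a=-3, c=M1/2=130/309, d=(M2−M1)/(6·3)=-238/2781, b=Δ1−h1·(2M1+M2)/6=157/309
seg 2: a=0, c=M2/2=-36/103, d=(M3−M2)/(6·2)=-323/2472, b=Δ2−h2·(2M2+M3)/6=223/309
seg 3: a=-1, c=M3/2=-467/412, d=(M4−M3)/(6·1)=467/1236, b=Δ3−h3·(2M3+M4)/6=-1387/618
t_q=9/2 → seg 1, τ=3/2; S=-3+157/309·τ+130/309·τ²+-238/2781·τ³=-651/412

  seg 0: a=-2 b=-233/309 c=0 d=130/2781
  seg 1: a=-3 b=157/309 c=130/309 d=-238/2781
  seg 2: a=0 b=223/309 c=-36/103 d=-323/2472
  seg 3: a=-1 b=-1387/618 c=-467/412 d=467/1236
S(9/2) = -651/412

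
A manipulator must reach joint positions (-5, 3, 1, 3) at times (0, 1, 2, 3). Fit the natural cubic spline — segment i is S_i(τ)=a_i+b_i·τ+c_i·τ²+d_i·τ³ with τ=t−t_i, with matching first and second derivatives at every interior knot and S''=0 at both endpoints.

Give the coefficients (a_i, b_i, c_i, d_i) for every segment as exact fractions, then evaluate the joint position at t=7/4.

Δ: Δ0=8, Δ1=-2, Δ2=2
row 1: diag=4, rhs=-60; c'=1/4, d'=-15
row 2: denom=4−1·1/4=15/4; d'=(24−1·-15)/(15/4)=52/5
back: M2=52/5
back: M1=-15−1/4·52/5=-88/5
M: M0=0, M1=-88/5, M2=52/5, M3=0
seg 0: a=-5, c=M0/2=0, d=(M1−M0)/(6·1)=-44/15, b=Δ0−h0·(2M0+M1)/6=164/15
seg 1: a=3, c=M1/2=-44/5, d=(M2−M1)/(6·1)=14/3, b=Δ1−h1·(2M1+M2)/6=32/15
seg 2: a=1, c=M2/2=26/5, d=(M3−M2)/(6·1)=-26/15, b=Δ2−h2·(2M2+M3)/6=-22/15
t_q=7/4 → seg 1, τ=3/4; S=3+32/15·τ+-44/5·τ²+14/3·τ³=259/160

  seg 0: a=-5 b=164/15 c=0 d=-44/15
  seg 1: a=3 b=32/15 c=-44/5 d=14/3
  seg 2: a=1 b=-22/15 c=26/5 d=-26/15
S(7/4) = 259/160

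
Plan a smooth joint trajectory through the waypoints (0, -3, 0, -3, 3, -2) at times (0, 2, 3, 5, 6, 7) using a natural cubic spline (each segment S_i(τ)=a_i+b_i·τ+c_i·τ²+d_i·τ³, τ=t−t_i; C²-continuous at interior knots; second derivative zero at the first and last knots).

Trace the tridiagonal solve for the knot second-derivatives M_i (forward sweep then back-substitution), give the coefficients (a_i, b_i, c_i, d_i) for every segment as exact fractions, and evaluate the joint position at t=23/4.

Δ: Δ0=-3/2, Δ1=3, Δ2=-3/2, Δ3=6, Δ4=-5
row 1: diag=6, rhs=27; c'=1/6, d'=9/2
row 2: denom=6−1·1/6=35/6; d'=(-27−1·9/2)/(35/6)=-27/5
row 3: denom=6−2·12/35=186/35; d'=(45−2·-27/5)/(186/35)=21/2
row 4: denom=4−1·35/186=709/186; d'=(-66−1·21/2)/(709/186)=-14229/709
back: M4=-14229/709
back: M3=21/2−35/186·-14229/709=10122/709
back: M2=-27/5−12/35·10122/709=-7299/709
back: M1=9/2−1/6·-7299/709=4407/709
M: M0=0, M1=4407/709, M2=-7299/709, M3=10122/709, M4=-14229/709, M5=0
seg 0: a=0, c=M0/2=0, d=(M1−M0)/(6·2)=1469/2836, b=Δ0−h0·(2M0+M1)/6=-5065/1418
seg 1: a=-3, c=M1/2=4407/1418, d=(M2−M1)/(6·1)=-1951/709, b=Δ1−h1·(2M1+M2)/6=3749/1418
seg 2: a=0, c=M2/2=-7299/1418, d=(M3−M2)/(6·2)=5807/2836, b=Δ2−h2·(2M2+M3)/6=857/1418
seg 3: a=-3, c=M3/2=5061/709, d=(M4−M3)/(6·1)=-8117/1418, b=Δ3−h3·(2M3+M4)/6=6503/1418
seg 4: a=3, c=M4/2=-14229/1418, d=(M5−M4)/(6·1)=4743/1418, b=Δ4−h4·(2M4+M5)/6=1198/709
t_q=23/4 → seg 3, τ=3/4; S=-3+6503/1418·τ+5061/709·τ²+-8117/1418·τ³=185121/90752

  seg 0: a=0 b=-5065/1418 c=0 d=1469/2836
  seg 1: a=-3 b=3749/1418 c=4407/1418 d=-1951/709
  seg 2: a=0 b=857/1418 c=-7299/1418 d=5807/2836
  seg 3: a=-3 b=6503/1418 c=5061/709 d=-8117/1418
  seg 4: a=3 b=1198/709 c=-14229/1418 d=4743/1418
S(23/4) = 185121/90752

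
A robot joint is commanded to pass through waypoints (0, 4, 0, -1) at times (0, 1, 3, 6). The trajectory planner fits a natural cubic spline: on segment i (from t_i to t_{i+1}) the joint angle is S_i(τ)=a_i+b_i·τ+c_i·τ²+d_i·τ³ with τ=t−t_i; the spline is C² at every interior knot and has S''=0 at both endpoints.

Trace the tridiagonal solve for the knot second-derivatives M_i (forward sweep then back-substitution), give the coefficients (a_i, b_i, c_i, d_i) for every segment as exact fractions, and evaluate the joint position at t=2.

Δ: Δ0=4, Δ1=-2, Δ2=-1/3
row 1: diag=6, rhs=-36; c'=1/3, d'=-6
row 2: denom=10−2·1/3=28/3; d'=(10−2·-6)/(28/3)=33/14
back: M2=33/14
back: M1=-6−1/3·33/14=-95/14
M: M0=0, M1=-95/14, M2=33/14, M3=0
seg 0: a=0, c=M0/2=0, d=(M1−M0)/(6·1)=-95/84, b=Δ0−h0·(2M0+M1)/6=431/84
seg 1: a=4, c=M1/2=-95/28, d=(M2−M1)/(6·2)=16/21, b=Δ1−h1·(2M1+M2)/6=73/42
seg 2: a=0, c=M2/2=33/28, d=(M3−M2)/(6·3)=-11/84, b=Δ2−h2·(2M2+M3)/6=-113/42
t_q=2 → seg 1, τ=1; S=4+73/42·τ+-95/28·τ²+16/21·τ³=87/28

  seg 0: a=0 b=431/84 c=0 d=-95/84
  seg 1: a=4 b=73/42 c=-95/28 d=16/21
  seg 2: a=0 b=-113/42 c=33/28 d=-11/84
S(2) = 87/28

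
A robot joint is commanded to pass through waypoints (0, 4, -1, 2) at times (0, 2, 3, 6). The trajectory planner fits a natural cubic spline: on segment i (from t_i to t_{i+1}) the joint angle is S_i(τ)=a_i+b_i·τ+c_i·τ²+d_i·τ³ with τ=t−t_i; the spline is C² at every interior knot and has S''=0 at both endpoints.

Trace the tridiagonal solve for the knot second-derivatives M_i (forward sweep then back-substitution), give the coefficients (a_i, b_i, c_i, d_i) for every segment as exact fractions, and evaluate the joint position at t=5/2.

Δ: Δ0=2, Δ1=-5, Δ2=1
row 1: diag=6, rhs=-42; c'=1/6, d'=-7
row 2: denom=8−1·1/6=47/6; d'=(36−1·-7)/(47/6)=258/47
back: M2=258/47
back: M1=-7−1/6·258/47=-372/47
M: M0=0, M1=-372/47, M2=258/47, M3=0
seg 0: a=0, c=M0/2=0, d=(M1−M0)/(6·2)=-31/47, b=Δ0−h0·(2M0+M1)/6=218/47
seg 1: a=4, c=M1/2=-186/47, d=(M2−M1)/(6·1)=105/47, b=Δ1−h1·(2M1+M2)/6=-154/47
seg 2: a=-1, c=M2/2=129/47, d=(M3−M2)/(6·3)=-43/141, b=Δ2−h2·(2M2+M3)/6=-211/47
t_q=5/2 → seg 1, τ=1/2; S=4+-154/47·τ+-186/47·τ²+105/47·τ³=621/376

  seg 0: a=0 b=218/47 c=0 d=-31/47
  seg 1: a=4 b=-154/47 c=-186/47 d=105/47
  seg 2: a=-1 b=-211/47 c=129/47 d=-43/141
S(5/2) = 621/376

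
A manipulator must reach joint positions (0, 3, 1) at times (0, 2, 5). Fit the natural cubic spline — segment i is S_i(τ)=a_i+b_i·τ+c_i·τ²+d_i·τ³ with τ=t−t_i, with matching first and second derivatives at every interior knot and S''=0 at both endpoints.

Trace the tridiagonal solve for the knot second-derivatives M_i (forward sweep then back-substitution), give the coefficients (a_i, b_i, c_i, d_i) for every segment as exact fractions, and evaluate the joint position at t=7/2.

  seg 0: a=0 b=29/15 c=0 d=-13/120
  seg 1: a=3 b=19/30 c=-13/20 d=13/180
S(7/2) = 437/160

Δ: Δ0=3/2, Δ1=-2/3
row 1: diag=10, rhs=-13; c'=3/10, d'=-13/10
back: M1=-13/10
M: M0=0, M1=-13/10, M2=0
seg 0: a=0, c=M0/2=0, d=(M1−M0)/(6·2)=-13/120, b=Δ0−h0·(2M0+M1)/6=29/15
seg 1: a=3, c=M1/2=-13/20, d=(M2−M1)/(6·3)=13/180, b=Δ1−h1·(2M1+M2)/6=19/30
t_q=7/2 → seg 1, τ=3/2; S=3+19/30·τ+-13/20·τ²+13/180·τ³=437/160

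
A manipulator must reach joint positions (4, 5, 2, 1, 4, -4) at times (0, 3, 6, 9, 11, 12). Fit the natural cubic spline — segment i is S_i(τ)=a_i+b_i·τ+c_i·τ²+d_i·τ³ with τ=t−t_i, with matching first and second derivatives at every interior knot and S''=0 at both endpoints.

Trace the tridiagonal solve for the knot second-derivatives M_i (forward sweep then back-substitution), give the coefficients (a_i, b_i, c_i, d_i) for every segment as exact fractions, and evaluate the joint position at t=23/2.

  seg 0: a=4 b=239/384 c=0 d=-37/1152
  seg 1: a=5 b=-47/192 c=-37/128 d=43/3456
  seg 2: a=2 b=-631/384 c=-17/96 d=707/3456
  seg 3: a=1 b=541/192 c=213/128 d=-223/192
  seg 4: a=4 b=-857/192 c=-679/128 d=679/384
S(23/2) = 679/1024

Δ: Δ0=1/3, Δ1=-1, Δ2=-1/3, Δ3=3/2, Δ4=-8
row 1: diag=12, rhs=-8; c'=1/4, d'=-2/3
row 2: denom=12−3·1/4=45/4; d'=(4−3·-2/3)/(45/4)=8/15
row 3: denom=10−3·4/15=46/5; d'=(11−3·8/15)/(46/5)=47/46
row 4: denom=6−2·5/23=128/23; d'=(-57−2·47/46)/(128/23)=-679/64
back: M4=-679/64
back: M3=47/46−5/23·-679/64=213/64
back: M2=8/15−4/15·213/64=-17/48
back: M1=-2/3−1/4·-17/48=-37/64
M: M0=0, M1=-37/64, M2=-17/48, M3=213/64, M4=-679/64, M5=0
seg 0: a=4, c=M0/2=0, d=(M1−M0)/(6·3)=-37/1152, b=Δ0−h0·(2M0+M1)/6=239/384
seg 1: a=5, c=M1/2=-37/128, d=(M2−M1)/(6·3)=43/3456, b=Δ1−h1·(2M1+M2)/6=-47/192
seg 2: a=2, c=M2/2=-17/96, d=(M3−M2)/(6·3)=707/3456, b=Δ2−h2·(2M2+M3)/6=-631/384
seg 3: a=1, c=M3/2=213/128, d=(M4−M3)/(6·2)=-223/192, b=Δ3−h3·(2M3+M4)/6=541/192
seg 4: a=4, c=M4/2=-679/128, d=(M5−M4)/(6·1)=679/384, b=Δ4−h4·(2M4+M5)/6=-857/192
t_q=23/2 → seg 4, τ=1/2; S=4+-857/192·τ+-679/128·τ²+679/384·τ³=679/1024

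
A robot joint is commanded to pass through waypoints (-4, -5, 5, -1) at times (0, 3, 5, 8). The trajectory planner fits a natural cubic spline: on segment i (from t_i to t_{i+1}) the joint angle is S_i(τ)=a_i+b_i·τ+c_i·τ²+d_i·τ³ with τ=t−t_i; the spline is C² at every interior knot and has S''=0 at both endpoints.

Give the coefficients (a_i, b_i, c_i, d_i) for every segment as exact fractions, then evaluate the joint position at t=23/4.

Δ: Δ0=-1/3, Δ1=5, Δ2=-2
row 1: diag=10, rhs=32; c'=1/5, d'=16/5
row 2: denom=10−2·1/5=48/5; d'=(-42−2·16/5)/(48/5)=-121/24
back: M2=-121/24
back: M1=16/5−1/5·-121/24=101/24
M: M0=0, M1=101/24, M2=-121/24, M3=0
seg 0: a=-4, c=M0/2=0, d=(M1−M0)/(6·3)=101/432, b=Δ0−h0·(2M0+M1)/6=-39/16
seg 1: a=-5, c=M1/2=101/48, d=(M2−M1)/(6·2)=-37/48, b=Δ1−h1·(2M1+M2)/6=31/8
seg 2: a=5, c=M2/2=-121/48, d=(M3−M2)/(6·3)=121/432, b=Δ2−h2·(2M2+M3)/6=73/24
t_q=23/4 → seg 2, τ=3/4; S=5+73/24·τ+-121/48·τ²+121/432·τ³=6125/1024

  seg 0: a=-4 b=-39/16 c=0 d=101/432
  seg 1: a=-5 b=31/8 c=101/48 d=-37/48
  seg 2: a=5 b=73/24 c=-121/48 d=121/432
S(23/4) = 6125/1024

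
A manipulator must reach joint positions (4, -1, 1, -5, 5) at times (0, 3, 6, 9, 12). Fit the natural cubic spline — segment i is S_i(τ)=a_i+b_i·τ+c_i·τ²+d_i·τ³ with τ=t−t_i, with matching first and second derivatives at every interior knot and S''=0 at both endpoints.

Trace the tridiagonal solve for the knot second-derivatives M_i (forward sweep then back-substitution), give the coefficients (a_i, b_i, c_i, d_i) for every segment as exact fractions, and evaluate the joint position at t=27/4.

Δ: Δ0=-5/3, Δ1=2/3, Δ2=-2, Δ3=10/3
row 1: diag=12, rhs=14; c'=1/4, d'=7/6
row 2: denom=12−3·1/4=45/4; d'=(-16−3·7/6)/(45/4)=-26/15
row 3: denom=12−3·4/15=56/5; d'=(32−3·-26/15)/(56/5)=93/28
back: M3=93/28
back: M2=-26/15−4/15·93/28=-55/21
back: M1=7/6−1/4·-55/21=51/28
M: M0=0, M1=51/28, M2=-55/21, M3=93/28, M4=0
seg 0: a=4, c=M0/2=0, d=(M1−M0)/(6·3)=17/168, b=Δ0−h0·(2M0+M1)/6=-433/168
seg 1: a=-1, c=M1/2=51/56, d=(M2−M1)/(6·3)=-373/1512, b=Δ1−h1·(2M1+M2)/6=13/84
seg 2: a=1, c=M2/2=-55/42, d=(M3−M2)/(6·3)=499/1512, b=Δ2−h2·(2M2+M3)/6=-25/24
seg 3: a=-5, c=M3/2=93/56, d=(M4−M3)/(6·3)=-31/168, b=Δ3−h3·(2M3+M4)/6=1/84
t_q=27/4 → seg 2, τ=3/4; S=1+-25/24·τ+-55/42·τ²+499/1512·τ³=-1357/3584

  seg 0: a=4 b=-433/168 c=0 d=17/168
  seg 1: a=-1 b=13/84 c=51/56 d=-373/1512
  seg 2: a=1 b=-25/24 c=-55/42 d=499/1512
  seg 3: a=-5 b=1/84 c=93/56 d=-31/168
S(27/4) = -1357/3584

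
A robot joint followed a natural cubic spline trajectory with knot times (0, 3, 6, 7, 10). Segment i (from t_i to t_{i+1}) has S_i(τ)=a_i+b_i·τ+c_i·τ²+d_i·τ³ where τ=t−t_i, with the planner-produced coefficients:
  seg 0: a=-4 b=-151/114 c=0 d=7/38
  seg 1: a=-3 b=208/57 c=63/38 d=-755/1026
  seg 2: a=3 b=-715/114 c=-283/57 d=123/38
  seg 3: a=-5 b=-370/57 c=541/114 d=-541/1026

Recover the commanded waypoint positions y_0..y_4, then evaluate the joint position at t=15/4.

y_0 = S_0(0) = a_0 = -4
y_1 = S_1(0) = a_1 = -3
y_2 = S_2(0) = a_2 = 3
y_3 = S_3(0) = a_3 = -5
y_4 = S_3(3) = 4
t_q=15/4 is in segment 1 (τ=3/4); S_1(τ)=873/2432

y_0=-4 y_1=-3 y_2=3 y_3=-5 y_4=4
S(15/4) = 873/2432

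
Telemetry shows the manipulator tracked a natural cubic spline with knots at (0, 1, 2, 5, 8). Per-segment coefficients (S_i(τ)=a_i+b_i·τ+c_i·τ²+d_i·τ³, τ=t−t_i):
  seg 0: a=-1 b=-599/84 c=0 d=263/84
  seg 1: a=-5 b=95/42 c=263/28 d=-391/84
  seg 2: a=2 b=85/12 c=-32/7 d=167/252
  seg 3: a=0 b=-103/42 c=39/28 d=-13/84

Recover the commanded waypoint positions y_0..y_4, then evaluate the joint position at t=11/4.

y_0 = S_0(0) = a_0 = -1
y_1 = S_1(0) = a_1 = -5
y_2 = S_2(0) = a_2 = 2
y_3 = S_3(0) = a_3 = 0
y_4 = S_3(3) = 1
t_q=11/4 is in segment 2 (τ=3/4); S_2(τ)=8997/1792

y_0=-1 y_1=-5 y_2=2 y_3=0 y_4=1
S(11/4) = 8997/1792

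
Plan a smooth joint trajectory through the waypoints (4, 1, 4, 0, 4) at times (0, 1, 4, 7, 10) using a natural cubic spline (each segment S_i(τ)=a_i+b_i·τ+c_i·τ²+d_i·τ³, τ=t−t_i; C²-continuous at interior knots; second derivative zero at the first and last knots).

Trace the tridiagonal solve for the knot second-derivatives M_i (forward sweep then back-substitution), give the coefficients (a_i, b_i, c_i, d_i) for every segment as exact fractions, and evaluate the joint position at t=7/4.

  seg 0: a=4 b=-11/3 c=0 d=2/3
  seg 1: a=1 b=-5/3 c=2 d=-10/27
  seg 2: a=4 b=1/3 c=-4/3 d=7/27
  seg 3: a=0 b=-2/3 c=1 d=-1/9
S(7/4) = 23/32

Δ: Δ0=-3, Δ1=1, Δ2=-4/3, Δ3=4/3
row 1: diag=8, rhs=24; c'=3/8, d'=3
row 2: denom=12−3·3/8=87/8; d'=(-14−3·3)/(87/8)=-184/87
row 3: denom=12−3·8/29=324/29; d'=(16−3·-184/87)/(324/29)=2
back: M3=2
back: M2=-184/87−8/29·2=-8/3
back: M1=3−3/8·-8/3=4
M: M0=0, M1=4, M2=-8/3, M3=2, M4=0
seg 0: a=4, c=M0/2=0, d=(M1−M0)/(6·1)=2/3, b=Δ0−h0·(2M0+M1)/6=-11/3
seg 1: a=1, c=M1/2=2, d=(M2−M1)/(6·3)=-10/27, b=Δ1−h1·(2M1+M2)/6=-5/3
seg 2: a=4, c=M2/2=-4/3, d=(M3−M2)/(6·3)=7/27, b=Δ2−h2·(2M2+M3)/6=1/3
seg 3: a=0, c=M3/2=1, d=(M4−M3)/(6·3)=-1/9, b=Δ3−h3·(2M3+M4)/6=-2/3
t_q=7/4 → seg 1, τ=3/4; S=1+-5/3·τ+2·τ²+-10/27·τ³=23/32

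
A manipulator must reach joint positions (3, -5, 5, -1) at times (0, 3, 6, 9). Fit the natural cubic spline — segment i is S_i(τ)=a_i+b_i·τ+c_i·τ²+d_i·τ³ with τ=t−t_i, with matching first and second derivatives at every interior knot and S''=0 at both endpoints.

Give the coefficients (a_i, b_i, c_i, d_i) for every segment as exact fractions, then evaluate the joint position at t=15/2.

Δ: Δ0=-8/3, Δ1=10/3, Δ2=-2
row 1: diag=12, rhs=36; c'=1/4, d'=3
row 2: denom=12−3·1/4=45/4; d'=(-32−3·3)/(45/4)=-164/45
back: M2=-164/45
back: M1=3−1/4·-164/45=176/45
M: M0=0, M1=176/45, M2=-164/45, M3=0
seg 0: a=3, c=M0/2=0, d=(M1−M0)/(6·3)=88/405, b=Δ0−h0·(2M0+M1)/6=-208/45
seg 1: a=-5, c=M1/2=88/45, d=(M2−M1)/(6·3)=-34/81, b=Δ1−h1·(2M1+M2)/6=56/45
seg 2: a=5, c=M2/2=-82/45, d=(M3−M2)/(6·3)=82/405, b=Δ2−h2·(2M2+M3)/6=74/45
t_q=15/2 → seg 2, τ=3/2; S=5+74/45·τ+-82/45·τ²+82/405·τ³=81/20

  seg 0: a=3 b=-208/45 c=0 d=88/405
  seg 1: a=-5 b=56/45 c=88/45 d=-34/81
  seg 2: a=5 b=74/45 c=-82/45 d=82/405
S(15/2) = 81/20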